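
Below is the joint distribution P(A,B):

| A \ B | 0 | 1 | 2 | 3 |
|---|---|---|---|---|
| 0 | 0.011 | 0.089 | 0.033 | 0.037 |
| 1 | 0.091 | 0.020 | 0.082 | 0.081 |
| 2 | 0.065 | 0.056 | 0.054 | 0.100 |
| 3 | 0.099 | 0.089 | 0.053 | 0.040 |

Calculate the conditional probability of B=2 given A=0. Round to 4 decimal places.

P(A=0) = 0.011 + 0.089 + 0.033 + 0.037 = 0.170.
P(B=2 | A=0) = 0.033/0.170 = 0.1941.

0.1941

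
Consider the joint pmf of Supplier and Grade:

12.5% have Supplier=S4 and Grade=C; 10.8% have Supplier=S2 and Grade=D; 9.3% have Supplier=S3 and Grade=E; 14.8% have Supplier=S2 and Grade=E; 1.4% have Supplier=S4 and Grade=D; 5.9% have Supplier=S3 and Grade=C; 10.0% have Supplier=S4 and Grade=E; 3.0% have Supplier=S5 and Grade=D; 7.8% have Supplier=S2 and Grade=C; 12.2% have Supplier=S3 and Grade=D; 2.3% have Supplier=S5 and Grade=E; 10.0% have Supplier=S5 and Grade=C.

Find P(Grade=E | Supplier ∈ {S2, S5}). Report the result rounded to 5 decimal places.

P(Supplier=S2) = 0.078 + 0.108 + 0.148 = 0.334.
P(Supplier=S5) = 0.100 + 0.030 + 0.023 = 0.153.
P(Supplier ∈ {S2, S5}) = 0.334 + 0.153 = 0.487; P(Grade=E, Supplier ∈ {S2, S5}) = 0.148 + 0.023 = 0.171.
P(Grade=E | Supplier ∈ {S2, S5}) = 0.171/0.487 = 0.35113.

0.35113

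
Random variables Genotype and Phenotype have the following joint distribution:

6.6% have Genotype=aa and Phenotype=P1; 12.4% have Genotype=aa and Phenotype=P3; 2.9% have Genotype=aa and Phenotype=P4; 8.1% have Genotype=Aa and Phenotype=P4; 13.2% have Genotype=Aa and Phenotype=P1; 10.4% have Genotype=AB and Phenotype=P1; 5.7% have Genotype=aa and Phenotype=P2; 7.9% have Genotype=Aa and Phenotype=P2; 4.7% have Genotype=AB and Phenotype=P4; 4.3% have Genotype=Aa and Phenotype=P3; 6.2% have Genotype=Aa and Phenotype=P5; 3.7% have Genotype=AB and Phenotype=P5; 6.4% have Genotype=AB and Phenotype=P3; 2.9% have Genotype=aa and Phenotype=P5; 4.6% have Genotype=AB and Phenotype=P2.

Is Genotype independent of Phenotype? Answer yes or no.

no

P(Genotype=aa) = 0.305 and P(Phenotype=P3) = 0.231, so their product is 0.07046, but P(Genotype=aa, Phenotype=P3) = 0.124. Since these differ, Genotype and Phenotype are not independent.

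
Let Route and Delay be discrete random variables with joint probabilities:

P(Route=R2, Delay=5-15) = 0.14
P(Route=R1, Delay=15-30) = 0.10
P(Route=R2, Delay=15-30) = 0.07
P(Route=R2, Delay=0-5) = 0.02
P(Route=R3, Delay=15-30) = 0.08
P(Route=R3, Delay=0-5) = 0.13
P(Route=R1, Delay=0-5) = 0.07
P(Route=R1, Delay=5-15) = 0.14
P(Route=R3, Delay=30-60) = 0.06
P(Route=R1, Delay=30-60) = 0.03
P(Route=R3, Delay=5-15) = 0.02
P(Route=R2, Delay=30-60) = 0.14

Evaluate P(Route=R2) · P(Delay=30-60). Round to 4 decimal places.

P(Route=R2) = 0.02 + 0.14 + 0.07 + 0.14 = 0.37.
P(Delay=30-60) = 0.03 + 0.14 + 0.06 = 0.23.
Product: 0.37 × 0.23 = 0.0851.

0.0851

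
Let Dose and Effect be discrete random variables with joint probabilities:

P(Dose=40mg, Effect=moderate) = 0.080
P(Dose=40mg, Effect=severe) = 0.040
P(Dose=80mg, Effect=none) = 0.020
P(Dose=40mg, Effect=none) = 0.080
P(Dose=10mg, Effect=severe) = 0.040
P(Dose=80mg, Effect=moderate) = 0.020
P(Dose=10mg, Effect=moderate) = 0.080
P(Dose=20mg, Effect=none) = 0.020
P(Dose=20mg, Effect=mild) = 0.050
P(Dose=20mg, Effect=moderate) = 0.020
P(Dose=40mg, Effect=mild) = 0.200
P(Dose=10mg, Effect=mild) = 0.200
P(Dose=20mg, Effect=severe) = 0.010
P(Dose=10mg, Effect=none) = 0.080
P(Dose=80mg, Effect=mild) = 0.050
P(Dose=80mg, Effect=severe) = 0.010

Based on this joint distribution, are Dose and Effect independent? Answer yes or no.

yes

Every cell satisfies P(Dose,Effect) = P(Dose)·P(Effect). For instance P(Dose=40mg) = 0.400, P(Effect=mild) = 0.500, and 0.400×0.500 = 0.200 matches the joint entry. So Dose and Effect are independent.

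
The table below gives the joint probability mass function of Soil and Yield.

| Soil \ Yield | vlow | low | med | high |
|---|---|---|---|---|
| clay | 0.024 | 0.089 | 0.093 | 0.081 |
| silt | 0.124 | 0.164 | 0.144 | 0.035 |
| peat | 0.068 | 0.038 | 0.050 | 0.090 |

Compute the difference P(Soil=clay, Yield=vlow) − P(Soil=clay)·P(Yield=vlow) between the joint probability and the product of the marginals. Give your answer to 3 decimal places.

P(Soil=clay) = 0.024 + 0.089 + 0.093 + 0.081 = 0.287.
P(Yield=vlow) = 0.024 + 0.124 + 0.068 = 0.216.
P(Soil=clay, Yield=vlow) − P(Soil=clay)P(Yield=vlow) = 0.024 − 0.287×0.216 = -0.038.

-0.038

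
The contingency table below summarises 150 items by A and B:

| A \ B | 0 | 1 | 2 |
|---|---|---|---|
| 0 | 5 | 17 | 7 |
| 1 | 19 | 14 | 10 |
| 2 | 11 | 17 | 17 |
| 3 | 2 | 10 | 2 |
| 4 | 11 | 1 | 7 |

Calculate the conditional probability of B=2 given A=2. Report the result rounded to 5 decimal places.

0.37778

Total with A=2: 11 + 17 + 17 = 45.
P(B=2 | A=2) = 17/45 = 0.37778.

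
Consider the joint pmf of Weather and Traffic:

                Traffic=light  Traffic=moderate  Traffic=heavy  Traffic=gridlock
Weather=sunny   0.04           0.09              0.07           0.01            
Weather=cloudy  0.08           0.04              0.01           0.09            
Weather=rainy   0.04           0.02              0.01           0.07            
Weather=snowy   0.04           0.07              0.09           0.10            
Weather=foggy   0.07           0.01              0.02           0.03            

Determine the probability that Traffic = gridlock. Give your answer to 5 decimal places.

0.30000

P(Traffic=gridlock) = 0.01 + 0.09 + 0.07 + 0.10 + 0.03 = 0.30.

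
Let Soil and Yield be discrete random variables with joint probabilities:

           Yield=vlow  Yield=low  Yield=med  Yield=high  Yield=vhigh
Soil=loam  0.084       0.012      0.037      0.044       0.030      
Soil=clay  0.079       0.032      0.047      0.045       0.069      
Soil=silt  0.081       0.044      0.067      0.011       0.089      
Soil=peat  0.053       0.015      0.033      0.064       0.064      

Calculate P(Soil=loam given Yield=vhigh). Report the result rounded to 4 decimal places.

0.1190

P(Yield=vhigh) = 0.030 + 0.069 + 0.089 + 0.064 = 0.252.
P(Soil=loam | Yield=vhigh) = 0.030/0.252 = 0.1190.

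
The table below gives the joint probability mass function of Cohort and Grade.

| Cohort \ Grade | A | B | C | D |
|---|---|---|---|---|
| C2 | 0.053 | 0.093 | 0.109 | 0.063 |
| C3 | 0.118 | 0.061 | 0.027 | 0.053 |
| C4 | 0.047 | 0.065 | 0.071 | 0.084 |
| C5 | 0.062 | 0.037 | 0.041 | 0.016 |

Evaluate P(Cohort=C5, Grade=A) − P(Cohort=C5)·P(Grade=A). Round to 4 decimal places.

0.0183

P(Cohort=C5) = 0.062 + 0.037 + 0.041 + 0.016 = 0.156.
P(Grade=A) = 0.053 + 0.118 + 0.047 + 0.062 = 0.280.
P(Cohort=C5, Grade=A) − P(Cohort=C5)P(Grade=A) = 0.062 − 0.156×0.280 = 0.0183.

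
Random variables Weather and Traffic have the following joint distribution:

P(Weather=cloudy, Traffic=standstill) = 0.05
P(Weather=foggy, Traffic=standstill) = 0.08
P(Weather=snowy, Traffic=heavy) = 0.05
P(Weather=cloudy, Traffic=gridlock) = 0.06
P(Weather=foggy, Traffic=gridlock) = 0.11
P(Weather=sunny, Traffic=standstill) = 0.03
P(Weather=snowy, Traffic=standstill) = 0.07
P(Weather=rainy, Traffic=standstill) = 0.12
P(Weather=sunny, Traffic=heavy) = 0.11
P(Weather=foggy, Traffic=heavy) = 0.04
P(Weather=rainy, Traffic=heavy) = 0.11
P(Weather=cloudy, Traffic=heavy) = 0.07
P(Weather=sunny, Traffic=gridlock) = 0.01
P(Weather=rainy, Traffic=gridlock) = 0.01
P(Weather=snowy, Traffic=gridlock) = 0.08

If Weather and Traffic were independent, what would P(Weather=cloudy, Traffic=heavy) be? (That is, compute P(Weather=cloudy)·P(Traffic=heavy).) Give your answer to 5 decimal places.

0.06840

P(Weather=cloudy) = 0.07 + 0.06 + 0.05 = 0.18.
P(Traffic=heavy) = 0.11 + 0.07 + 0.11 + 0.05 + 0.04 = 0.38.
Product: 0.18 × 0.38 = 0.06840.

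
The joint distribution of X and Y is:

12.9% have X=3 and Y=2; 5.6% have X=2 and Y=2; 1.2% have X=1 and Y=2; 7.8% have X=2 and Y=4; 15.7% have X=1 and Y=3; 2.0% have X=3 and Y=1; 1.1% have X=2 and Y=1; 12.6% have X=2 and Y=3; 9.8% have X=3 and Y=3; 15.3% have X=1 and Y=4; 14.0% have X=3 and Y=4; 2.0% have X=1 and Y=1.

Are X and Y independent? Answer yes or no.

P(X=1) = 0.342 and P(Y=2) = 0.197, so their product is 0.06737, but P(X=1, Y=2) = 0.012. Since these differ, X and Y are not independent.

no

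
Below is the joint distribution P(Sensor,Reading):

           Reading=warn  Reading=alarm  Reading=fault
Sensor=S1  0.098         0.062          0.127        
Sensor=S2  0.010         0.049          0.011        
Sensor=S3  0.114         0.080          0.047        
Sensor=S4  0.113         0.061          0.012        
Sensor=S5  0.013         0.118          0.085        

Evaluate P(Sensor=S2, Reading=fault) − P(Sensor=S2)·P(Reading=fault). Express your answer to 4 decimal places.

P(Sensor=S2) = 0.010 + 0.049 + 0.011 = 0.070.
P(Reading=fault) = 0.127 + 0.011 + 0.047 + 0.012 + 0.085 = 0.282.
P(Sensor=S2, Reading=fault) − P(Sensor=S2)P(Reading=fault) = 0.011 − 0.070×0.282 = -0.0087.

-0.0087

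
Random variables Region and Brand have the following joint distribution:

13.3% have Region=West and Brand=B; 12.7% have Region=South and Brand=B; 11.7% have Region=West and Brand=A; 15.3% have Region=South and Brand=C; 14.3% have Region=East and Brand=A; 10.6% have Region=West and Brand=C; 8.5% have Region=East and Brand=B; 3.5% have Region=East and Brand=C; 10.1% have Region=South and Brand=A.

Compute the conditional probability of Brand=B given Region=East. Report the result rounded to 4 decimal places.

0.3232

P(Region=East) = 0.143 + 0.085 + 0.035 = 0.263.
P(Brand=B | Region=East) = 0.085/0.263 = 0.3232.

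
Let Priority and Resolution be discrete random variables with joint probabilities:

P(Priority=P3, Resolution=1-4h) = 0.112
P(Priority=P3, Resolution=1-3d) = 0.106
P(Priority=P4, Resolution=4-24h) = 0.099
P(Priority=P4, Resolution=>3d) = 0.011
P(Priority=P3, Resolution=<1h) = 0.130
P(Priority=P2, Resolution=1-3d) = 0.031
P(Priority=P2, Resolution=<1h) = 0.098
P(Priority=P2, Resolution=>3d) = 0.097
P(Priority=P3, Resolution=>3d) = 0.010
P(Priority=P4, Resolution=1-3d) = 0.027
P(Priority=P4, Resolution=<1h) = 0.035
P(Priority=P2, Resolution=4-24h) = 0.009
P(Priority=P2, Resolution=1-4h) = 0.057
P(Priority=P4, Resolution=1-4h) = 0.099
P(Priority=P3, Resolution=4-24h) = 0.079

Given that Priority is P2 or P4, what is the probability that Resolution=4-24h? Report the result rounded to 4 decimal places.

0.1918

P(Priority=P2) = 0.098 + 0.057 + 0.009 + 0.031 + 0.097 = 0.292.
P(Priority=P4) = 0.035 + 0.099 + 0.099 + 0.027 + 0.011 = 0.271.
P(Priority ∈ {P2, P4}) = 0.292 + 0.271 = 0.563; P(Resolution=4-24h, Priority ∈ {P2, P4}) = 0.009 + 0.099 = 0.108.
P(Resolution=4-24h | Priority ∈ {P2, P4}) = 0.108/0.563 = 0.1918.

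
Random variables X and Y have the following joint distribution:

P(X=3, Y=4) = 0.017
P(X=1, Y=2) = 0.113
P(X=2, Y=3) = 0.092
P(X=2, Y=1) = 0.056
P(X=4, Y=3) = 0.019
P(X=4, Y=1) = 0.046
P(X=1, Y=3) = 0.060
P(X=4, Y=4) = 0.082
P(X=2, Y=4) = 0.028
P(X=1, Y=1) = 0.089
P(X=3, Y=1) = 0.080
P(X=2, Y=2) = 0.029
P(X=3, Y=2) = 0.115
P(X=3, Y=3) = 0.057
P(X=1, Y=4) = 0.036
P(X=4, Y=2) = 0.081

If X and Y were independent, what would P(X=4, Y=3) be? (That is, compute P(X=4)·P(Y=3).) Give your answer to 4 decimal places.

P(X=4) = 0.046 + 0.081 + 0.019 + 0.082 = 0.228.
P(Y=3) = 0.060 + 0.092 + 0.057 + 0.019 = 0.228.
Product: 0.228 × 0.228 = 0.0520.

0.0520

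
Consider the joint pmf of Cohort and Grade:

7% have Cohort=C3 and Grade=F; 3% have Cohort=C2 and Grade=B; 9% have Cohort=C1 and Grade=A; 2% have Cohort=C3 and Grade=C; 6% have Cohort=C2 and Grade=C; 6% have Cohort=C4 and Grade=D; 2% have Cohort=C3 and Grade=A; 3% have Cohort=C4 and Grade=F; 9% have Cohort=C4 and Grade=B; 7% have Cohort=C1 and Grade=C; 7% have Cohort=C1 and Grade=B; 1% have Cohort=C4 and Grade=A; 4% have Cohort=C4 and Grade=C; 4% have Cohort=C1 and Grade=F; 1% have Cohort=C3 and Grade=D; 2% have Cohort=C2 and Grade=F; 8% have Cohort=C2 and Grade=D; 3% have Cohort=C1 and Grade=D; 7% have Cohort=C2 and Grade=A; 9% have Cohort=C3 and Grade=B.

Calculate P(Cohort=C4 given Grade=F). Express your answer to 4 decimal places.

P(Grade=F) = 0.04 + 0.02 + 0.07 + 0.03 = 0.16.
P(Cohort=C4 | Grade=F) = 0.03/0.16 = 0.1875.

0.1875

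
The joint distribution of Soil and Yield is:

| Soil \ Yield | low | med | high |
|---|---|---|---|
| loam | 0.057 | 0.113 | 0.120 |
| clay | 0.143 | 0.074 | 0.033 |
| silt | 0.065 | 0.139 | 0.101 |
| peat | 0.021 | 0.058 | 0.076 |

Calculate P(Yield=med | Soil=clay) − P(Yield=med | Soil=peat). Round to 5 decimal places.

-0.07819

P(Soil=clay) = 0.143 + 0.074 + 0.033 = 0.250; P(Yield=med | Soil=clay) = 0.074/0.250 = 0.296000.
P(Soil=peat) = 0.021 + 0.058 + 0.076 = 0.155; P(Yield=med | Soil=peat) = 0.058/0.155 = 0.374194.
Difference = -0.07819.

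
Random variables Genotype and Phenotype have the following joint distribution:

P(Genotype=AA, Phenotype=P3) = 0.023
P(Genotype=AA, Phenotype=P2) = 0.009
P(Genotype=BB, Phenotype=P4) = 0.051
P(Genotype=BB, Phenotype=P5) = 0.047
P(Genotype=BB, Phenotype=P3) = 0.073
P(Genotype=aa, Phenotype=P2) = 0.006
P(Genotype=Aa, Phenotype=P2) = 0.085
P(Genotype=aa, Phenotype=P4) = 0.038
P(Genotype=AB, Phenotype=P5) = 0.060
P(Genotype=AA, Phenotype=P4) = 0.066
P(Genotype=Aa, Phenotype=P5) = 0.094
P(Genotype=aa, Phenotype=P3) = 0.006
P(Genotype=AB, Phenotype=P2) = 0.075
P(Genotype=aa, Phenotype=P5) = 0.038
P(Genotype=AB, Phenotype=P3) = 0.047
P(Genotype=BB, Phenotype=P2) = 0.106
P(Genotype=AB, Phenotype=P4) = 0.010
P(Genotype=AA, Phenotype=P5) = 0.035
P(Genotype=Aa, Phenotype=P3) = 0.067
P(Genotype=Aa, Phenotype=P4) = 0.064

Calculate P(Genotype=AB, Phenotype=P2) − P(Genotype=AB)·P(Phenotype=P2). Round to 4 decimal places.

0.0210

P(Genotype=AB) = 0.075 + 0.047 + 0.010 + 0.060 = 0.192.
P(Phenotype=P2) = 0.009 + 0.085 + 0.006 + 0.075 + 0.106 = 0.281.
P(Genotype=AB, Phenotype=P2) − P(Genotype=AB)P(Phenotype=P2) = 0.075 − 0.192×0.281 = 0.0210.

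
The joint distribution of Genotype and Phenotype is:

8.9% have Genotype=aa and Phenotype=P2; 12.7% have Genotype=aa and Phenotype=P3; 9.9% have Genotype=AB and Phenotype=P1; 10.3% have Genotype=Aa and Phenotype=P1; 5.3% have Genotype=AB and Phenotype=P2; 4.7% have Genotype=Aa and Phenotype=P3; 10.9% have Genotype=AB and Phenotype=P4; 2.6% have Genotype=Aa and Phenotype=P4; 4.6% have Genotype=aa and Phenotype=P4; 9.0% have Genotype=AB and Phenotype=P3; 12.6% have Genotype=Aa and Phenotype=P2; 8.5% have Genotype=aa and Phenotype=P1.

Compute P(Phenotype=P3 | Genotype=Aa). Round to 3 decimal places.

0.156

P(Genotype=Aa) = 0.103 + 0.126 + 0.047 + 0.026 = 0.302.
P(Phenotype=P3 | Genotype=Aa) = 0.047/0.302 = 0.156.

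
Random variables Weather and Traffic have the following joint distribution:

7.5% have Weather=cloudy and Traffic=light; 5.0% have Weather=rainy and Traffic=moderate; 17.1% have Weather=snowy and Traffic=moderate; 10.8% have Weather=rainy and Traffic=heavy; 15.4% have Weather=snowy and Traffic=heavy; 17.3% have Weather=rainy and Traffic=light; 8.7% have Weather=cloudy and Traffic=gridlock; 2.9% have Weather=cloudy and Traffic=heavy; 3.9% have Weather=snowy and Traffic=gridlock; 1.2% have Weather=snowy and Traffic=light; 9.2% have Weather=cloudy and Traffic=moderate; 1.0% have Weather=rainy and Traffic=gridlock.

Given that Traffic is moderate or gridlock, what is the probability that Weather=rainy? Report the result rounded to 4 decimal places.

P(Traffic=moderate) = 0.092 + 0.050 + 0.171 = 0.313.
P(Traffic=gridlock) = 0.087 + 0.010 + 0.039 = 0.136.
P(Traffic ∈ {moderate, gridlock}) = 0.313 + 0.136 = 0.449; P(Weather=rainy, Traffic ∈ {moderate, gridlock}) = 0.050 + 0.010 = 0.060.
P(Weather=rainy | Traffic ∈ {moderate, gridlock}) = 0.060/0.449 = 0.1336.

0.1336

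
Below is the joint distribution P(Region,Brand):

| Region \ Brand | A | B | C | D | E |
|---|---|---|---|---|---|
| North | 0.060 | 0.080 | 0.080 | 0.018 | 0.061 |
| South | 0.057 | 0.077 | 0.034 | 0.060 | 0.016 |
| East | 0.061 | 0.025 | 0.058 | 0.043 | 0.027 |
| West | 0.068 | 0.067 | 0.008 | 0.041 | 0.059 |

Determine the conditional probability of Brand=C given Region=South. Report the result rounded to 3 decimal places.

0.139

P(Region=South) = 0.057 + 0.077 + 0.034 + 0.060 + 0.016 = 0.244.
P(Brand=C | Region=South) = 0.034/0.244 = 0.139.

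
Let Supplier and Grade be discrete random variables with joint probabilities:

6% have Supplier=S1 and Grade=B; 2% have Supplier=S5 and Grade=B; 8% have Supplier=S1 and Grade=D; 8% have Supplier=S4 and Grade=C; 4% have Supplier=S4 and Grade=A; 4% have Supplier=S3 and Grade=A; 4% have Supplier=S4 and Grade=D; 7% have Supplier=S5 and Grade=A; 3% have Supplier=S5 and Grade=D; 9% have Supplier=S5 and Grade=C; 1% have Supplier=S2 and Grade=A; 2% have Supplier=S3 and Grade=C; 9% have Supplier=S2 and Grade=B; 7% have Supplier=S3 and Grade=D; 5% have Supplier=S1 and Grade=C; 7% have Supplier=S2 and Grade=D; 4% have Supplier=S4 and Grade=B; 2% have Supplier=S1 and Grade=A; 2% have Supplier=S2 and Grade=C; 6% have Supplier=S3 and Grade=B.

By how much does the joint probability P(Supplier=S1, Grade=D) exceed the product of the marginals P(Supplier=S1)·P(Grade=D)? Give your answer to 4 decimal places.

P(Supplier=S1) = 0.02 + 0.06 + 0.05 + 0.08 = 0.21.
P(Grade=D) = 0.08 + 0.07 + 0.07 + 0.04 + 0.03 = 0.29.
P(Supplier=S1, Grade=D) − P(Supplier=S1)P(Grade=D) = 0.08 − 0.21×0.29 = 0.0191.

0.0191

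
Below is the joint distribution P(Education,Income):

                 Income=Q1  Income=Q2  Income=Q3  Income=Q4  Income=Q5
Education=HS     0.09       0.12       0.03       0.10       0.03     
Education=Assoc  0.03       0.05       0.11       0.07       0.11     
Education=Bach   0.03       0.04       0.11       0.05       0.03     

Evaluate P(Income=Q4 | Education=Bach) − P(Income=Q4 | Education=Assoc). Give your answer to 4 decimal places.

0.0031

P(Education=Bach) = 0.03 + 0.04 + 0.11 + 0.05 + 0.03 = 0.26; P(Income=Q4 | Education=Bach) = 0.05/0.26 = 0.19231.
P(Education=Assoc) = 0.03 + 0.05 + 0.11 + 0.07 + 0.11 = 0.37; P(Income=Q4 | Education=Assoc) = 0.07/0.37 = 0.18919.
Difference = 0.0031.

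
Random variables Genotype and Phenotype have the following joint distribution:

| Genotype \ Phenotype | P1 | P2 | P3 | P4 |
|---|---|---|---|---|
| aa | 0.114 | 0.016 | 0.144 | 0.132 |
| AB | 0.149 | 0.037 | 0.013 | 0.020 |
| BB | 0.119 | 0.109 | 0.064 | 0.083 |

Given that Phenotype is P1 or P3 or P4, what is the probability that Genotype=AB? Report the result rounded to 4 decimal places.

0.2172

P(Phenotype=P1) = 0.114 + 0.149 + 0.119 = 0.382.
P(Phenotype=P3) = 0.144 + 0.013 + 0.064 = 0.221.
P(Phenotype=P4) = 0.132 + 0.020 + 0.083 = 0.235.
P(Phenotype ∈ {P1, P3, P4}) = 0.382 + 0.221 + 0.235 = 0.838; P(Genotype=AB, Phenotype ∈ {P1, P3, P4}) = 0.149 + 0.013 + 0.020 = 0.182.
P(Genotype=AB | Phenotype ∈ {P1, P3, P4}) = 0.182/0.838 = 0.2172.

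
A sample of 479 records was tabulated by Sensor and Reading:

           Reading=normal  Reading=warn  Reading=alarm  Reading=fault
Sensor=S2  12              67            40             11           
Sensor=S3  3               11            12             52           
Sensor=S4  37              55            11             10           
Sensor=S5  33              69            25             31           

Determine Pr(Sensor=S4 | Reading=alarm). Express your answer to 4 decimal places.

0.1250

Total with Reading=alarm: 40 + 12 + 11 + 25 = 88.
P(Sensor=S4 | Reading=alarm) = 11/88 = 0.1250.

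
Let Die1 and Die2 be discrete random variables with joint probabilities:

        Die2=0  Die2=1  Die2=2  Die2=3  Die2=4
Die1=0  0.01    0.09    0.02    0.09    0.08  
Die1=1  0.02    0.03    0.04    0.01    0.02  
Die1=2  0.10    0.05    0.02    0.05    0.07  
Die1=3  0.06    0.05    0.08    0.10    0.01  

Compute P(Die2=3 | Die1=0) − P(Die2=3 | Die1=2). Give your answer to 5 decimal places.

P(Die1=0) = 0.01 + 0.09 + 0.02 + 0.09 + 0.08 = 0.29; P(Die2=3 | Die1=0) = 0.09/0.29 = 0.310345.
P(Die1=2) = 0.10 + 0.05 + 0.02 + 0.05 + 0.07 = 0.29; P(Die2=3 | Die1=2) = 0.05/0.29 = 0.172414.
Difference = 0.13793.

0.13793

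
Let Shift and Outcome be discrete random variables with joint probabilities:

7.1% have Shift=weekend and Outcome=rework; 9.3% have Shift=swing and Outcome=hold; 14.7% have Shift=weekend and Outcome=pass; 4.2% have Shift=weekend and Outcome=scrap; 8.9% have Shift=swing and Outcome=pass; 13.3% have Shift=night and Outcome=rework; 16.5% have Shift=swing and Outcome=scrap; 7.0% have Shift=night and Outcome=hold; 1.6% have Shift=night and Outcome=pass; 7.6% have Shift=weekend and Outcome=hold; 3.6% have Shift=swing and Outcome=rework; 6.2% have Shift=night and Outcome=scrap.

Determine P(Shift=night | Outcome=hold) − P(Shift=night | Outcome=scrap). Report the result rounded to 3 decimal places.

P(Outcome=hold) = 0.093 + 0.070 + 0.076 = 0.239; P(Shift=night | Outcome=hold) = 0.070/0.239 = 0.2929.
P(Outcome=scrap) = 0.165 + 0.062 + 0.042 = 0.269; P(Shift=night | Outcome=scrap) = 0.062/0.269 = 0.2305.
Difference = 0.062.

0.062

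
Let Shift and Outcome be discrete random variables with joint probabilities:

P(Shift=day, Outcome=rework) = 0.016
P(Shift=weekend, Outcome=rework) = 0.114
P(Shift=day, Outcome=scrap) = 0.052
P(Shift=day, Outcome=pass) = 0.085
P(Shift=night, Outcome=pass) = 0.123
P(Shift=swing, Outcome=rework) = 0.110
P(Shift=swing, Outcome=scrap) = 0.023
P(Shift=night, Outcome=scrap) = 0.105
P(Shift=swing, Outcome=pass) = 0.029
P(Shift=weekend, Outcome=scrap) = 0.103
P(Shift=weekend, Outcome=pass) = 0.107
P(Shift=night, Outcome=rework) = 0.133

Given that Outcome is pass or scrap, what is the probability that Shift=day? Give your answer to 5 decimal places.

0.21850

P(Outcome=pass) = 0.085 + 0.029 + 0.123 + 0.107 = 0.344.
P(Outcome=scrap) = 0.052 + 0.023 + 0.105 + 0.103 = 0.283.
P(Outcome ∈ {pass, scrap}) = 0.344 + 0.283 = 0.627; P(Shift=day, Outcome ∈ {pass, scrap}) = 0.085 + 0.052 = 0.137.
P(Shift=day | Outcome ∈ {pass, scrap}) = 0.137/0.627 = 0.21850.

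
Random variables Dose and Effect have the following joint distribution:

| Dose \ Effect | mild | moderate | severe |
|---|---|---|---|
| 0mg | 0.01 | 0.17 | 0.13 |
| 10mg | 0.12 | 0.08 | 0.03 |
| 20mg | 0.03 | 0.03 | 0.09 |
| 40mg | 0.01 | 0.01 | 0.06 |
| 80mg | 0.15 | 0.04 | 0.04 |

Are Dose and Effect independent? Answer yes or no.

P(Dose=0mg) = 0.31 and P(Effect=mild) = 0.32, so their product is 0.0992, but P(Dose=0mg, Effect=mild) = 0.01. Since these differ, Dose and Effect are not independent.

no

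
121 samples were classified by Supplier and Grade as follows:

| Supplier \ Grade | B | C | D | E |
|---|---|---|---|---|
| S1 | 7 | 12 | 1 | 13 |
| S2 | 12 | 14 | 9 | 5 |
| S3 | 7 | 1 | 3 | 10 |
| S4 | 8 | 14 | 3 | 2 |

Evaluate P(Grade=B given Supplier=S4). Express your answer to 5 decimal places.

Total with Supplier=S4: 8 + 14 + 3 + 2 = 27.
P(Grade=B | Supplier=S4) = 8/27 = 0.29630.

0.29630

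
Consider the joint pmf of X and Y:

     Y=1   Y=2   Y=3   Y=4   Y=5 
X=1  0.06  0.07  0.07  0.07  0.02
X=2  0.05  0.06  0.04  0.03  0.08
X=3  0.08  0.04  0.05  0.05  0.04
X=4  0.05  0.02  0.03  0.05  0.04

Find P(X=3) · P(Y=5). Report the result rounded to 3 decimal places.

0.047

P(X=3) = 0.08 + 0.04 + 0.05 + 0.05 + 0.04 = 0.26.
P(Y=5) = 0.02 + 0.08 + 0.04 + 0.04 = 0.18.
Product: 0.26 × 0.18 = 0.047.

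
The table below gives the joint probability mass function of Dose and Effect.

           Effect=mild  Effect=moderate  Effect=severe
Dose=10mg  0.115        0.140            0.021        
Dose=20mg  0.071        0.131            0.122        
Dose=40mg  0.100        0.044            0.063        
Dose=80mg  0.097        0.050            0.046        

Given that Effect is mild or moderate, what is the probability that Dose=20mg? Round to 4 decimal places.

0.2701

P(Effect=mild) = 0.115 + 0.071 + 0.100 + 0.097 = 0.383.
P(Effect=moderate) = 0.140 + 0.131 + 0.044 + 0.050 = 0.365.
P(Effect ∈ {mild, moderate}) = 0.383 + 0.365 = 0.748; P(Dose=20mg, Effect ∈ {mild, moderate}) = 0.071 + 0.131 = 0.202.
P(Dose=20mg | Effect ∈ {mild, moderate}) = 0.202/0.748 = 0.2701.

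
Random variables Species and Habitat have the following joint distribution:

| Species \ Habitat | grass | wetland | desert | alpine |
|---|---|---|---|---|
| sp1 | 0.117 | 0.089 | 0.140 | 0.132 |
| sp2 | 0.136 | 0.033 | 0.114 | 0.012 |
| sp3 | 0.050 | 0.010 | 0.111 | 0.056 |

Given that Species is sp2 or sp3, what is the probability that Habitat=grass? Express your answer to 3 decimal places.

P(Species=sp2) = 0.136 + 0.033 + 0.114 + 0.012 = 0.295.
P(Species=sp3) = 0.050 + 0.010 + 0.111 + 0.056 = 0.227.
P(Species ∈ {sp2, sp3}) = 0.295 + 0.227 = 0.522; P(Habitat=grass, Species ∈ {sp2, sp3}) = 0.136 + 0.050 = 0.186.
P(Habitat=grass | Species ∈ {sp2, sp3}) = 0.186/0.522 = 0.356.

0.356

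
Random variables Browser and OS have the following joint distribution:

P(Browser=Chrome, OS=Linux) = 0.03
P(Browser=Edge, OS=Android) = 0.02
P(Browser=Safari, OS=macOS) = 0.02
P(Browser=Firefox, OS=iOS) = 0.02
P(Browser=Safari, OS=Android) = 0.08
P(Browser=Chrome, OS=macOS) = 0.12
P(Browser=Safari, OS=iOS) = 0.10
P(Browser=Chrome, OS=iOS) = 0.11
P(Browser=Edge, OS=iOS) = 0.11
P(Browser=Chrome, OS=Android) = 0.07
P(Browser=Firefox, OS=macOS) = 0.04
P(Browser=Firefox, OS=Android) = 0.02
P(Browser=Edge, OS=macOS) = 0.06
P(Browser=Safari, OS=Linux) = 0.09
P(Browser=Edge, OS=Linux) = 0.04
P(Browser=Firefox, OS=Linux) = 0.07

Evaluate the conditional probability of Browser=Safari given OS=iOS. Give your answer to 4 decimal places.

0.2941

P(OS=iOS) = 0.11 + 0.02 + 0.10 + 0.11 = 0.34.
P(Browser=Safari | OS=iOS) = 0.10/0.34 = 0.2941.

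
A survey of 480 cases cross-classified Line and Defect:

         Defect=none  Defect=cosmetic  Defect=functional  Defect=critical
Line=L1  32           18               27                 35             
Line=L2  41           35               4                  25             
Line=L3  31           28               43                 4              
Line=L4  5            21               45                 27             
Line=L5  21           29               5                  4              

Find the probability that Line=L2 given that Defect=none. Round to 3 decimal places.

Total with Defect=none: 32 + 41 + 31 + 5 + 21 = 130.
P(Line=L2 | Defect=none) = 41/130 = 0.315.

0.315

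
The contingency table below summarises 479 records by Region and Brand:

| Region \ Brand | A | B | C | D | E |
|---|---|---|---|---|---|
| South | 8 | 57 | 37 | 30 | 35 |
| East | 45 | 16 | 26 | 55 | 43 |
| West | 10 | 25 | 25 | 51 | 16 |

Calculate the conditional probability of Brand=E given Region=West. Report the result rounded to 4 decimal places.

Total with Region=West: 10 + 25 + 25 + 51 + 16 = 127.
P(Brand=E | Region=West) = 16/127 = 0.1260.

0.1260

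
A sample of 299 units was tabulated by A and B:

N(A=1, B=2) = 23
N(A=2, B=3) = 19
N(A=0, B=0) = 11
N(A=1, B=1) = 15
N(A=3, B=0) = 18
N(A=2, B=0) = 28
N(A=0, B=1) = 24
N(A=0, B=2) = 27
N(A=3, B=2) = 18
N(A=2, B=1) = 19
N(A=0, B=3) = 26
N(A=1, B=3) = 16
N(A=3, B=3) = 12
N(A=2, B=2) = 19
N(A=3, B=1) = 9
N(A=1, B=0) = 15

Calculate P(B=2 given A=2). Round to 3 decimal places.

0.224

Total with A=2: 28 + 19 + 19 + 19 = 85.
P(B=2 | A=2) = 19/85 = 0.224.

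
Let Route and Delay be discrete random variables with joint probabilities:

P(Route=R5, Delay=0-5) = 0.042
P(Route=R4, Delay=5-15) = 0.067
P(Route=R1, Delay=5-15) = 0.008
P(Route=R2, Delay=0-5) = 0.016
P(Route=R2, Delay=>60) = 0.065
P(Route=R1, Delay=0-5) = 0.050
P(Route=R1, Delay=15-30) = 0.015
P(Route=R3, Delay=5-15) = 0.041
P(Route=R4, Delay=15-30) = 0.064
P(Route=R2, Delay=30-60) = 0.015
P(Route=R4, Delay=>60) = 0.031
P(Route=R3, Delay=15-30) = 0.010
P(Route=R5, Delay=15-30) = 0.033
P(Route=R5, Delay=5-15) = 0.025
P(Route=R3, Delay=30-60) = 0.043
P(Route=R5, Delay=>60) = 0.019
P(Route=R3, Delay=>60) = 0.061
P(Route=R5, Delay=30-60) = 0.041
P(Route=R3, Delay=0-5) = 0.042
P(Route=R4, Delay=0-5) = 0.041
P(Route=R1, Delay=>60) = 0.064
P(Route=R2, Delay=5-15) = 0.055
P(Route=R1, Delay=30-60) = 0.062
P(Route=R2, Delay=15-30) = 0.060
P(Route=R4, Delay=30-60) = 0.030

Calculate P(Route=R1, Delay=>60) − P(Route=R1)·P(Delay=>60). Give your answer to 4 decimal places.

0.0162

P(Route=R1) = 0.050 + 0.008 + 0.015 + 0.062 + 0.064 = 0.199.
P(Delay=>60) = 0.064 + 0.065 + 0.061 + 0.031 + 0.019 = 0.240.
P(Route=R1, Delay=>60) − P(Route=R1)P(Delay=>60) = 0.064 − 0.199×0.240 = 0.0162.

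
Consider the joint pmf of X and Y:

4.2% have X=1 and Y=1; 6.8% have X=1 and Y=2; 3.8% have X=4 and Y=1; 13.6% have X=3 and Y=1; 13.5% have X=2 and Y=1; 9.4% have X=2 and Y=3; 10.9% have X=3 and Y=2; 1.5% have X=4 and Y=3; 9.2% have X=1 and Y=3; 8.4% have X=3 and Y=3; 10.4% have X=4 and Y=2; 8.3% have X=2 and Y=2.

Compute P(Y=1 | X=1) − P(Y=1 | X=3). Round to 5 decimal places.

-0.20545

P(X=1) = 0.042 + 0.068 + 0.092 = 0.202; P(Y=1 | X=1) = 0.042/0.202 = 0.207921.
P(X=3) = 0.136 + 0.109 + 0.084 = 0.329; P(Y=1 | X=3) = 0.136/0.329 = 0.413374.
Difference = -0.20545.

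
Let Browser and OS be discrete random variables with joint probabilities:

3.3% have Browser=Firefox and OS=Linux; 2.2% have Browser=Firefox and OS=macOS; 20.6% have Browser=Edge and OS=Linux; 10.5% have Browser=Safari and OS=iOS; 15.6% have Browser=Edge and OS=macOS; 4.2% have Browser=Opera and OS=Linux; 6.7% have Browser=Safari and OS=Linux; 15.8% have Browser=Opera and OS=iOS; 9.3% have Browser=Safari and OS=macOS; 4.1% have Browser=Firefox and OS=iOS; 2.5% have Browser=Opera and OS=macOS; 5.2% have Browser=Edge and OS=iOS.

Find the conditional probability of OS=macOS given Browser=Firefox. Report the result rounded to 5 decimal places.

0.22917

P(Browser=Firefox) = 0.022 + 0.033 + 0.041 = 0.096.
P(OS=macOS | Browser=Firefox) = 0.022/0.096 = 0.22917.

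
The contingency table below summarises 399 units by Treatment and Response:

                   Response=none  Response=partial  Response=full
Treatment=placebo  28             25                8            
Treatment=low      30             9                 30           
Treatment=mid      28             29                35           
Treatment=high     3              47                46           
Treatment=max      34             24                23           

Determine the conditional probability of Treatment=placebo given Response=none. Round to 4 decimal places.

0.2276

Total with Response=none: 28 + 30 + 28 + 3 + 34 = 123.
P(Treatment=placebo | Response=none) = 28/123 = 0.2276.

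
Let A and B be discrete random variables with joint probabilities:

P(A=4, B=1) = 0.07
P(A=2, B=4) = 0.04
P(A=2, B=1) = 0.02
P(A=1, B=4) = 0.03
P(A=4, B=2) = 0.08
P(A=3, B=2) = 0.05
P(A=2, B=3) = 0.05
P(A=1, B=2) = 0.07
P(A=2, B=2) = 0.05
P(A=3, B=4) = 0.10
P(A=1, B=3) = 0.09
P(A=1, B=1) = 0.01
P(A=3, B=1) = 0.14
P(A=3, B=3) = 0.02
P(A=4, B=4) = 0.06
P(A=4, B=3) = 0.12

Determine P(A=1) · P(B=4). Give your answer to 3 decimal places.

P(A=1) = 0.01 + 0.07 + 0.09 + 0.03 = 0.20.
P(B=4) = 0.03 + 0.04 + 0.10 + 0.06 = 0.23.
Product: 0.20 × 0.23 = 0.046.

0.046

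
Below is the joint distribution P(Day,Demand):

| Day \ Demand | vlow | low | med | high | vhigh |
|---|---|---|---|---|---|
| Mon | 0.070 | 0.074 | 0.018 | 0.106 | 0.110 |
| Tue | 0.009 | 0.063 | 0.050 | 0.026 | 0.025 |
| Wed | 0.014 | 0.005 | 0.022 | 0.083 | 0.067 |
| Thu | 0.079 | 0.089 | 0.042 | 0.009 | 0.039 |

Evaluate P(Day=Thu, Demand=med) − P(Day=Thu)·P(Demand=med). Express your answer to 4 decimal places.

P(Day=Thu) = 0.079 + 0.089 + 0.042 + 0.009 + 0.039 = 0.258.
P(Demand=med) = 0.018 + 0.050 + 0.022 + 0.042 = 0.132.
P(Day=Thu, Demand=med) − P(Day=Thu)P(Demand=med) = 0.042 − 0.258×0.132 = 0.0079.

0.0079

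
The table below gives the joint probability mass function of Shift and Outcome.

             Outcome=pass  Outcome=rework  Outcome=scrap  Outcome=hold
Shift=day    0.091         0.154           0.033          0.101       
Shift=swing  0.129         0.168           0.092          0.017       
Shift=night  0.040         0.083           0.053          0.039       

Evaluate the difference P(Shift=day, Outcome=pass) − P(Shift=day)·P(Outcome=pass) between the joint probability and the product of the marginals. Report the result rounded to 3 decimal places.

-0.008

P(Shift=day) = 0.091 + 0.154 + 0.033 + 0.101 = 0.379.
P(Outcome=pass) = 0.091 + 0.129 + 0.040 = 0.260.
P(Shift=day, Outcome=pass) − P(Shift=day)P(Outcome=pass) = 0.091 − 0.379×0.260 = -0.008.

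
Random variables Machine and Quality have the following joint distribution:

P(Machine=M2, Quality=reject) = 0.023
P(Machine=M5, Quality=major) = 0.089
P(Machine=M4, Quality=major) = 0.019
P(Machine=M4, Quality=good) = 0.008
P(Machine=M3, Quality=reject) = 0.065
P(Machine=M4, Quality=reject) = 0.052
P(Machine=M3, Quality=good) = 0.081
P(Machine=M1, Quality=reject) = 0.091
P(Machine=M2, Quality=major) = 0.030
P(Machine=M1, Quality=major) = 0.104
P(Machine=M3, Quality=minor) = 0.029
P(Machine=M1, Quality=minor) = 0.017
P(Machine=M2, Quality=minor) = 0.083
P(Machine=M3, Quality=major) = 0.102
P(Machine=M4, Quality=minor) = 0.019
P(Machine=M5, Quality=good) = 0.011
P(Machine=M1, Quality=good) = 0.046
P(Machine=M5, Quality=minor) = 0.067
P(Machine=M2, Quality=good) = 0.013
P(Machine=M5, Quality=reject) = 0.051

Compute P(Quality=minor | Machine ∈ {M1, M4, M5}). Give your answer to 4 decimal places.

P(Machine=M1) = 0.046 + 0.017 + 0.104 + 0.091 = 0.258.
P(Machine=M4) = 0.008 + 0.019 + 0.019 + 0.052 = 0.098.
P(Machine=M5) = 0.011 + 0.067 + 0.089 + 0.051 = 0.218.
P(Machine ∈ {M1, M4, M5}) = 0.258 + 0.098 + 0.218 = 0.574; P(Quality=minor, Machine ∈ {M1, M4, M5}) = 0.017 + 0.019 + 0.067 = 0.103.
P(Quality=minor | Machine ∈ {M1, M4, M5}) = 0.103/0.574 = 0.1794.

0.1794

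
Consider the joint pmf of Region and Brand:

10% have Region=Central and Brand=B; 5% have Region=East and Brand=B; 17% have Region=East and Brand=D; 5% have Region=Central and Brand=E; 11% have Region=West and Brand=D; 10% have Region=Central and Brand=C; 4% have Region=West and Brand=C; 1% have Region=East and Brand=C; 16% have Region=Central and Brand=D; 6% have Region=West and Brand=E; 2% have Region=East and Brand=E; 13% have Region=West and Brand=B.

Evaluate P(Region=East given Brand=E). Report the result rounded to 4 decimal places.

0.1538

P(Brand=E) = 0.02 + 0.06 + 0.05 = 0.13.
P(Region=East | Brand=E) = 0.02/0.13 = 0.1538.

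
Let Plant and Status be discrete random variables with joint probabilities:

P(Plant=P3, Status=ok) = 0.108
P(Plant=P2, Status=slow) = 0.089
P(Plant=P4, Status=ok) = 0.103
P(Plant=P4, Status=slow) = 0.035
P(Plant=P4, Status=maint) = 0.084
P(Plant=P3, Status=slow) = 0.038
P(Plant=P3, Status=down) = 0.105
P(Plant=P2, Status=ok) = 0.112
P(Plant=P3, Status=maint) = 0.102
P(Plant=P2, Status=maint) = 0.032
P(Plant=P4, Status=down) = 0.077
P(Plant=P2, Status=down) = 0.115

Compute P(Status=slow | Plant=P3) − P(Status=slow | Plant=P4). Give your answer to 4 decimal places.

-0.0094

P(Plant=P3) = 0.108 + 0.038 + 0.105 + 0.102 = 0.353; P(Status=slow | Plant=P3) = 0.038/0.353 = 0.10765.
P(Plant=P4) = 0.103 + 0.035 + 0.077 + 0.084 = 0.299; P(Status=slow | Plant=P4) = 0.035/0.299 = 0.11706.
Difference = -0.0094.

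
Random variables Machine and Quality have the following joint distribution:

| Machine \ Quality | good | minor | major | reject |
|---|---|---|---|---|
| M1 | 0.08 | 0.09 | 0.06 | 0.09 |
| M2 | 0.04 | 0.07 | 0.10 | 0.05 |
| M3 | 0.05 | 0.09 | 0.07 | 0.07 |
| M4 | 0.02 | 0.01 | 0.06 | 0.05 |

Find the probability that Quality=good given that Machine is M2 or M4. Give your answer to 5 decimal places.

P(Machine=M2) = 0.04 + 0.07 + 0.10 + 0.05 = 0.26.
P(Machine=M4) = 0.02 + 0.01 + 0.06 + 0.05 = 0.14.
P(Machine ∈ {M2, M4}) = 0.26 + 0.14 = 0.40; P(Quality=good, Machine ∈ {M2, M4}) = 0.04 + 0.02 = 0.06.
P(Quality=good | Machine ∈ {M2, M4}) = 0.06/0.40 = 0.15000.

0.15000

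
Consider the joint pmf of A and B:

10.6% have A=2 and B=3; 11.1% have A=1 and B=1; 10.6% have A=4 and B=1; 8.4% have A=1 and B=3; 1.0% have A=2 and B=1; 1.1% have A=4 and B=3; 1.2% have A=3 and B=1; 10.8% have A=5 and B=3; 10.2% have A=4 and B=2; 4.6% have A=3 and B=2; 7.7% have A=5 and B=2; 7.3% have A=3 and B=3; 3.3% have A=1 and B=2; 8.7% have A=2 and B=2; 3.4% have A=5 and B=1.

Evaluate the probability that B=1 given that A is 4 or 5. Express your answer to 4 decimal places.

0.3196

P(A=4) = 0.106 + 0.102 + 0.011 = 0.219.
P(A=5) = 0.034 + 0.077 + 0.108 = 0.219.
P(A ∈ {4, 5}) = 0.219 + 0.219 = 0.438; P(B=1, A ∈ {4, 5}) = 0.106 + 0.034 = 0.140.
P(B=1 | A ∈ {4, 5}) = 0.140/0.438 = 0.3196.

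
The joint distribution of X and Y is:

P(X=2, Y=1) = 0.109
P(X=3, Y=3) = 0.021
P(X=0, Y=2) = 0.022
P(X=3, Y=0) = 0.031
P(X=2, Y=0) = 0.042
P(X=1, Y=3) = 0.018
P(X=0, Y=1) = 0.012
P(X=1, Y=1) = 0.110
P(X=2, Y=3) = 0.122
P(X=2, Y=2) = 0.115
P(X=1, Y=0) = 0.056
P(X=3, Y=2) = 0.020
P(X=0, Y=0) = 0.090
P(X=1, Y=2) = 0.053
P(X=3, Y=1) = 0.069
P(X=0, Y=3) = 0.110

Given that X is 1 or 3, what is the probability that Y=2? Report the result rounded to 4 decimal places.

0.1931

P(X=1) = 0.056 + 0.110 + 0.053 + 0.018 = 0.237.
P(X=3) = 0.031 + 0.069 + 0.020 + 0.021 = 0.141.
P(X ∈ {1, 3}) = 0.237 + 0.141 = 0.378; P(Y=2, X ∈ {1, 3}) = 0.053 + 0.020 = 0.073.
P(Y=2 | X ∈ {1, 3}) = 0.073/0.378 = 0.1931.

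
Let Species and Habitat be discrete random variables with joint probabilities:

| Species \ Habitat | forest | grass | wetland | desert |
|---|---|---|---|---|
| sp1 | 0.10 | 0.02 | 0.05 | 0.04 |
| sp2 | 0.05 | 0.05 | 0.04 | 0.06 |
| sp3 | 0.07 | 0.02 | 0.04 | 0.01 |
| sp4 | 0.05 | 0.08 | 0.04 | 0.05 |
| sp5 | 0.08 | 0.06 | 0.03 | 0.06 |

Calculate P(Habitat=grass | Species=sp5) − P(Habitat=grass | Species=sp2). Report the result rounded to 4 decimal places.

P(Species=sp5) = 0.08 + 0.06 + 0.03 + 0.06 = 0.23; P(Habitat=grass | Species=sp5) = 0.06/0.23 = 0.26087.
P(Species=sp2) = 0.05 + 0.05 + 0.04 + 0.06 = 0.20; P(Habitat=grass | Species=sp2) = 0.05/0.20 = 0.25000.
Difference = 0.0109.

0.0109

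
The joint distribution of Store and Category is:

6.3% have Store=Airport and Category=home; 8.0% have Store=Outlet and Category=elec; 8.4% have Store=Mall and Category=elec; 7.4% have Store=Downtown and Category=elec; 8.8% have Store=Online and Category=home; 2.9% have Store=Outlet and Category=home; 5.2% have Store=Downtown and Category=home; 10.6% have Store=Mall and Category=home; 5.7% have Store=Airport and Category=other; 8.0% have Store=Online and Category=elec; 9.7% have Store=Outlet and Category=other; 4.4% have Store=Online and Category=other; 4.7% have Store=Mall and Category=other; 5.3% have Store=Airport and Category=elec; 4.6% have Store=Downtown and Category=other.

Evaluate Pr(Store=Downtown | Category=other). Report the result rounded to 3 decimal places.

0.158

P(Category=other) = 0.046 + 0.047 + 0.057 + 0.097 + 0.044 = 0.291.
P(Store=Downtown | Category=other) = 0.046/0.291 = 0.158.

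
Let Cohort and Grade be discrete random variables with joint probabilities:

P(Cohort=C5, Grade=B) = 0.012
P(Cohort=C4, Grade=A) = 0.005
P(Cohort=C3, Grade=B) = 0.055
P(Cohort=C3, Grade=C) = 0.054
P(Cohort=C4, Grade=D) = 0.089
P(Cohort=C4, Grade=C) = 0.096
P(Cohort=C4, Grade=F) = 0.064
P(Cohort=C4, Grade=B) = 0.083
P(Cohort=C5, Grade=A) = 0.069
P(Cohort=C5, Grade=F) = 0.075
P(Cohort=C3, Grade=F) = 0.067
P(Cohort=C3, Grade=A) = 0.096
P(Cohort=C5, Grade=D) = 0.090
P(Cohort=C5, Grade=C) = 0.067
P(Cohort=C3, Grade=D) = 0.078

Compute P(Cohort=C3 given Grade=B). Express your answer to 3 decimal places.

0.367

P(Grade=B) = 0.055 + 0.083 + 0.012 = 0.150.
P(Cohort=C3 | Grade=B) = 0.055/0.150 = 0.367.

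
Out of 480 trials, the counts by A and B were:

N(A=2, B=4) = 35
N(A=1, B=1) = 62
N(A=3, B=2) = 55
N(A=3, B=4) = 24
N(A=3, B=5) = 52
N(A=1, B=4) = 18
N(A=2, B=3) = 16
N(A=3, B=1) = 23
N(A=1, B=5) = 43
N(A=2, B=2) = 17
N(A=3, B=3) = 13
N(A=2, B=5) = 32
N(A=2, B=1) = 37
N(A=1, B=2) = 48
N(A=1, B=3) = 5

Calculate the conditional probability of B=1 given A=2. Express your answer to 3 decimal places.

Total with A=2: 37 + 17 + 16 + 35 + 32 = 137.
P(B=1 | A=2) = 37/137 = 0.270.

0.270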